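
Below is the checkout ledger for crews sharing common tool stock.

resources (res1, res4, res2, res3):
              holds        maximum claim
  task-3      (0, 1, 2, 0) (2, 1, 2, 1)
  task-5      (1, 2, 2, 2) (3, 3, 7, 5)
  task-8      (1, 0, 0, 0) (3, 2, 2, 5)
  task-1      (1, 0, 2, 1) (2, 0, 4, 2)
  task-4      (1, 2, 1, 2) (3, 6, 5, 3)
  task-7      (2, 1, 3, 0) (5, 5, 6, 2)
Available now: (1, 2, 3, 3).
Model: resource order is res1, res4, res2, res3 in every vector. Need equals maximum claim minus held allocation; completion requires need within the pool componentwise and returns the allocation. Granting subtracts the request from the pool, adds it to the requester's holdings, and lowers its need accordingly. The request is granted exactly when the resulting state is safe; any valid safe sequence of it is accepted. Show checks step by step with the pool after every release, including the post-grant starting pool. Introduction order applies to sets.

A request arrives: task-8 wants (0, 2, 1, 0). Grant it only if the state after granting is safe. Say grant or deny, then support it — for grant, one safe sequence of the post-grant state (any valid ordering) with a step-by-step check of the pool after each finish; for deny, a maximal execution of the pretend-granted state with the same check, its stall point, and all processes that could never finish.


GRANT: granting preserves safety; a valid post-grant sequence is task-1, task-3, task-5, task-8, task-4, task-7.
Key observation: post-grant, (1, 0, 2, 3) remains, and an order beginning with task-1 completes everyone.
Check on the post-grant state, step by step:
  pool = (1, 0, 2, 3)
  task-1 needs (1, 0, 2, 1) <= (1, 0, 2, 3) -> finishes; pool += (1, 0, 2, 1) = (2, 0, 4, 4)
  task-3 needs (2, 0, 0, 1) <= (2, 0, 4, 4) -> finishes; pool += (0, 1, 2, 0) = (2, 1, 6, 4)
  task-5 needs (2, 1, 5, 3) <= (2, 1, 6, 4) -> finishes; pool += (1, 2, 2, 2) = (3, 3, 8, 6)
  task-8 needs (2, 0, 1, 5) <= (3, 3, 8, 6) -> finishes; pool += (1, 2, 1, 0) = (4, 5, 9, 6)
  task-4 needs (2, 4, 4, 1) <= (4, 5, 9, 6) -> finishes; pool += (1, 2, 1, 2) = (5, 7, 10, 8)
  task-7 needs (3, 4, 3, 2) <= (5, 7, 10, 8) -> finishes; pool += (2, 1, 3, 0) = (7, 8, 13, 8)


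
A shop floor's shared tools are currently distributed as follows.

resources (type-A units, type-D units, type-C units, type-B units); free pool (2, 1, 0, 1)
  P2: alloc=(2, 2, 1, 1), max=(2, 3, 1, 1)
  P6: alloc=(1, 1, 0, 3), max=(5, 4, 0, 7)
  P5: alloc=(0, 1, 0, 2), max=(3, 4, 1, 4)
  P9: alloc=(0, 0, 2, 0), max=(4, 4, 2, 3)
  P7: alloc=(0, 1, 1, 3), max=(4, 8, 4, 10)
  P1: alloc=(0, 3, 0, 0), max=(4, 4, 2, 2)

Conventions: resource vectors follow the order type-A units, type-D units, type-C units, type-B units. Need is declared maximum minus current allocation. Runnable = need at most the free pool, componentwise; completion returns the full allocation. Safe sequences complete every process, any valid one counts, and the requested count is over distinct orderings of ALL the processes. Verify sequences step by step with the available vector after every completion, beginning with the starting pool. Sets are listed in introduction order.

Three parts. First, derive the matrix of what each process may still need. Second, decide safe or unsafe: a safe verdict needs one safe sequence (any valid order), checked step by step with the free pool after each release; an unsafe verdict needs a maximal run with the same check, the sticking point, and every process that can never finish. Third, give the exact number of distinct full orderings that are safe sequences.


(1) Remaining need (order type-A units, type-D units, type-C units, type-B units):
  P2: (0, 1, 0, 0)
  P6: (4, 3, 0, 4)
  P5: (3, 3, 1, 2)
  P9: (4, 4, 0, 3)
  P7: (4, 7, 3, 7)
  P1: (4, 1, 2, 2)
(2) The state is SAFE; one workable sequence: P2, P5, P9, P1, P6, P7.
Key observation: P2 is the earliest step where a requested resource binds exactly: need (0, 1, 0, 0), pool (2, 1, 0, 1) at its turn.
Check, step by step:
  pool = (2, 1, 0, 1)
  P2 needs (0, 1, 0, 0) <= (2, 1, 0, 1) -> finishes; pool += (2, 2, 1, 1) = (4, 3, 1, 2)
  P5 needs (3, 3, 1, 2) <= (4, 3, 1, 2) -> finishes; pool += (0, 1, 0, 2) = (4, 4, 1, 4)
  P9 needs (4, 4, 0, 3) <= (4, 4, 1, 4) -> finishes; pool += (0, 0, 2, 0) = (4, 4, 3, 4)
  P1 needs (4, 1, 2, 2) <= (4, 4, 3, 4) -> finishes; pool += (0, 3, 0, 0) = (4, 7, 3, 4)
  P6 needs (4, 3, 0, 4) <= (4, 7, 3, 4) -> finishes; pool += (1, 1, 0, 3) = (5, 8, 3, 7)
  P7 needs (4, 7, 3, 7) <= (5, 8, 3, 7) -> finishes; pool += (0, 1, 1, 3) = (5, 9, 4, 10)
(3) The exact count: 3 of the possible complete orderings are safe sequences.


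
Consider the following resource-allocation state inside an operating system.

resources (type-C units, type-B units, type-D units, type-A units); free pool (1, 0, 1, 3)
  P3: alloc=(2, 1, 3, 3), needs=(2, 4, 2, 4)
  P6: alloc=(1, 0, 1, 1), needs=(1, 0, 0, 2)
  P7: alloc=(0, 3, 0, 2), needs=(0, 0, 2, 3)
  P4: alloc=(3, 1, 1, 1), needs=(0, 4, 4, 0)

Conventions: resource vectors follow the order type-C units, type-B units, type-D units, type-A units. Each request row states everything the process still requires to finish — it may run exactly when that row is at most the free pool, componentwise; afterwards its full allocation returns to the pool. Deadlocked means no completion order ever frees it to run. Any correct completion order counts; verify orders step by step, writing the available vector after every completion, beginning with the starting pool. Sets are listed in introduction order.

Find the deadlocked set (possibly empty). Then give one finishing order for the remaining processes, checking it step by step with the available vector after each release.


The deadlocked set is P3 and P4.
Key observation: even finishing P6, P7 leaves just (2, 3, 2, 6) free — too little type-B units for any of the remaining processes.
One completion order for the rest: P6, P7. Step-by-step check:
  pool = (1, 0, 1, 3)
  P6 needs (1, 0, 0, 2) <= (1, 0, 1, 3) -> finishes; pool += (1, 0, 1, 1) = (2, 0, 2, 4)
  P7 needs (0, 0, 2, 3) <= (2, 0, 2, 4) -> finishes; pool += (0, 3, 0, 2) = (2, 3, 2, 6)
The blocked processes can never fit:
  P3 still needs (2, 4, 2, 4) but only (2, 3, 2, 6) is free — short on type-B units
  P4 still needs (0, 4, 4, 0) but only (2, 3, 2, 6) is free — short on type-B units and type-D units


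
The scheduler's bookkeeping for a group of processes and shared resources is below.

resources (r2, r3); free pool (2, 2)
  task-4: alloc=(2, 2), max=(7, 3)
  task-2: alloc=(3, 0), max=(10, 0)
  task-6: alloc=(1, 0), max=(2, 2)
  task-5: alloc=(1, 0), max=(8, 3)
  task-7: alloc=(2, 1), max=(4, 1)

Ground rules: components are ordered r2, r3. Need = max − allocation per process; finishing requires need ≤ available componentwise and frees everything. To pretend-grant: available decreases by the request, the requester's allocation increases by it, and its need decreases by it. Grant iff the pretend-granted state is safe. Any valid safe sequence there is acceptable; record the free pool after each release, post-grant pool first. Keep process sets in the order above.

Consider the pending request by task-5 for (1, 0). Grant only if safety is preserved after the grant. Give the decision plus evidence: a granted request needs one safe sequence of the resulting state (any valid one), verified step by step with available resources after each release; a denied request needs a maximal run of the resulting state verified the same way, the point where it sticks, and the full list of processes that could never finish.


DENY: after the grant no complete ordering would exist.
Key observation: the pool after task-6, task-7 is (4, 3); every surviving request exceeds it in r2, so progress ends there.
After a pretend grant, a maximal execution: task-6, task-7 — then nothing else fits. Check, step by step:
  pool = (1, 2)
  run task-6 (needs (1, 2), free (1, 2)); after release of (1, 0) the pool is (2, 2)
  run task-7 (needs (2, 0), free (2, 2)); after release of (2, 1) the pool is (4, 3)
  task-4 cannot run: need (5, 1) vs free (4, 3) (insufficient r2)
  task-2 cannot run: need (7, 0) vs free (4, 3) (insufficient r2)
  task-5 cannot run: need (6, 3) vs free (4, 3) (insufficient r2)
Had the request been granted, task-4, task-2 and task-5 could never finish.


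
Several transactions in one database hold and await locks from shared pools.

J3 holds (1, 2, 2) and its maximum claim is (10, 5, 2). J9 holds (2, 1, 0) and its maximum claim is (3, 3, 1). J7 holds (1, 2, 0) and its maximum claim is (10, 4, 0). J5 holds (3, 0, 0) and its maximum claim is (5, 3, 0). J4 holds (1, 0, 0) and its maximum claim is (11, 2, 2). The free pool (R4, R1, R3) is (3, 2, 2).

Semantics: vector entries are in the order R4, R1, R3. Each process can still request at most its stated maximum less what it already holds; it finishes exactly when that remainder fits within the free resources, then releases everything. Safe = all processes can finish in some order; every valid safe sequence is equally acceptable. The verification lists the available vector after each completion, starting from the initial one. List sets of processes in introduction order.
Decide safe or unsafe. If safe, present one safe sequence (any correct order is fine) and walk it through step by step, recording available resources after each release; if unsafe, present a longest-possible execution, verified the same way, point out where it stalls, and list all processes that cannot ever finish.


UNSAFE — no complete ordering exists.
Key observation: once J9, J5 finish, the pool peaks at (8, 3, 2) — and every remaining process still needs more R4 than that.
The run J9, J5 cannot be extended any further. Step-by-step check:
  pool = (3, 2, 2)
  run J9 (needs (1, 2, 1), free (3, 2, 2)); after release of (2, 1, 0) the pool is (5, 3, 2)
  run J5 (needs (2, 3, 0), free (5, 3, 2)); after release of (3, 0, 0) the pool is (8, 3, 2)
  J3 still needs (9, 3, 0) but only (8, 3, 2) is free — short on R4
  J7 still needs (9, 2, 0) but only (8, 3, 2) is free — short on R4
  J4 still needs (10, 2, 2) but only (8, 3, 2) is free — short on R4
Never able to finish: J3, J7 and J4.


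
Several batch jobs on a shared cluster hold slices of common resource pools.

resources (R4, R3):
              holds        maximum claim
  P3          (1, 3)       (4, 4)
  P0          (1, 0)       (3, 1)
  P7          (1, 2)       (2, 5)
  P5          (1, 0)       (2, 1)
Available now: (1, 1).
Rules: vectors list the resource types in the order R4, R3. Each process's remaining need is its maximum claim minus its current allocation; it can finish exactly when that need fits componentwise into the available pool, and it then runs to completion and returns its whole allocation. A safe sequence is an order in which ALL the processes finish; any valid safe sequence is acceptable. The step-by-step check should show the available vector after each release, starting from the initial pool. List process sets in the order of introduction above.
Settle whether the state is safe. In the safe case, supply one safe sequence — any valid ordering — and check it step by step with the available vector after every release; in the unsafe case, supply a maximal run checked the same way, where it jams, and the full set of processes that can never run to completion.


The state is SAFE; one workable sequence: P5, P0, P3, P7.
Key observation: P5 is the earliest step where a requested resource binds exactly: need (1, 1), pool (1, 1) at its turn.
Verifying each step:
  pool = (1, 1)
  run P5 (needs (1, 1), free (1, 1)); after release of (1, 0) the pool is (2, 1)
  run P0 (needs (2, 1), free (2, 1)); after release of (1, 0) the pool is (3, 1)
  run P3 (needs (3, 1), free (3, 1)); after release of (1, 3) the pool is (4, 4)
  run P7 (needs (1, 3), free (4, 4)); after release of (1, 2) the pool is (5, 6)


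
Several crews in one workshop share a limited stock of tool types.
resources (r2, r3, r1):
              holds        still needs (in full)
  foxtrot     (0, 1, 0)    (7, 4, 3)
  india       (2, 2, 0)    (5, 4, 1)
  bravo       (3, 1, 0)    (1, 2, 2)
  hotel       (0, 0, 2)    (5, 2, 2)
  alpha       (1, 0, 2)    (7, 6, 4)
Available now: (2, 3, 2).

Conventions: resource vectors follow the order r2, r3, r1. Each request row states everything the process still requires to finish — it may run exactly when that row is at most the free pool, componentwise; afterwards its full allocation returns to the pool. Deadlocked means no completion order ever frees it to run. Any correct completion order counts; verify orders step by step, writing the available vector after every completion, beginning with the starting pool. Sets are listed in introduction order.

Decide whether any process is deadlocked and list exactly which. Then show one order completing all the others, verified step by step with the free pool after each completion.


No process is deadlocked.
Key observation: bravo fits the free pool immediately, and its release cascades until everyone finishes.
A valid finishing order for the others: bravo, hotel, india, foxtrot, alpha. Walking it through:
  pool = (2, 3, 2)
  bravo needs (1, 2, 2) <= (2, 3, 2) -> finishes; pool += (3, 1, 0) = (5, 4, 2)
  hotel needs (5, 2, 2) <= (5, 4, 2) -> finishes; pool += (0, 0, 2) = (5, 4, 4)
  india needs (5, 4, 1) <= (5, 4, 4) -> finishes; pool += (2, 2, 0) = (7, 6, 4)
  foxtrot needs (7, 4, 3) <= (7, 6, 4) -> finishes; pool += (0, 1, 0) = (7, 7, 4)
  alpha needs (7, 6, 4) <= (7, 7, 4) -> finishes; pool += (1, 0, 2) = (8, 7, 6)


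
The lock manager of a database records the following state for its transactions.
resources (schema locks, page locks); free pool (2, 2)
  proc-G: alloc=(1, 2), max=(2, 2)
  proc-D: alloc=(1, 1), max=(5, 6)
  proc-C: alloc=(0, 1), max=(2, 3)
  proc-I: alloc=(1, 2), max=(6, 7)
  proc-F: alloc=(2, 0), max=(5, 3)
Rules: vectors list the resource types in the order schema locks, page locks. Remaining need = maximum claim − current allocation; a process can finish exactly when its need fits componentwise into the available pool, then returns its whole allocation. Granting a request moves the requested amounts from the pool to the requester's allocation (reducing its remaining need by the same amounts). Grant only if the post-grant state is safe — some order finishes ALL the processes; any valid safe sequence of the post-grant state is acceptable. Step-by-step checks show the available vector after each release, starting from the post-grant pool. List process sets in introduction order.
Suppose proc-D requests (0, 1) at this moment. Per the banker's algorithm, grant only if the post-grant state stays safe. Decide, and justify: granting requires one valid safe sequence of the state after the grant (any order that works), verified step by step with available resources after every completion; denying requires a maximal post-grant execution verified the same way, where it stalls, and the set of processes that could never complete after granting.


GRANT — the state after the grant stays safe, e.g. via proc-G, proc-C, proc-F, proc-D, proc-I.
Key observation: even at the reduced pool (2, 1), proc-G fits immediately, so safety survives the grant.
Verifying the post-grant state step by step:
  pool = (2, 1)
  run proc-G (needs (1, 0), free (2, 1)); after release of (1, 2) the pool is (3, 3)
  run proc-C (needs (2, 2), free (3, 3)); after release of (0, 1) the pool is (3, 4)
  run proc-F (needs (3, 3), free (3, 4)); after release of (2, 0) the pool is (5, 4)
  run proc-D (needs (4, 4), free (5, 4)); after release of (1, 2) the pool is (6, 6)
  run proc-I (needs (5, 5), free (6, 6)); after release of (1, 2) the pool is (7, 8)


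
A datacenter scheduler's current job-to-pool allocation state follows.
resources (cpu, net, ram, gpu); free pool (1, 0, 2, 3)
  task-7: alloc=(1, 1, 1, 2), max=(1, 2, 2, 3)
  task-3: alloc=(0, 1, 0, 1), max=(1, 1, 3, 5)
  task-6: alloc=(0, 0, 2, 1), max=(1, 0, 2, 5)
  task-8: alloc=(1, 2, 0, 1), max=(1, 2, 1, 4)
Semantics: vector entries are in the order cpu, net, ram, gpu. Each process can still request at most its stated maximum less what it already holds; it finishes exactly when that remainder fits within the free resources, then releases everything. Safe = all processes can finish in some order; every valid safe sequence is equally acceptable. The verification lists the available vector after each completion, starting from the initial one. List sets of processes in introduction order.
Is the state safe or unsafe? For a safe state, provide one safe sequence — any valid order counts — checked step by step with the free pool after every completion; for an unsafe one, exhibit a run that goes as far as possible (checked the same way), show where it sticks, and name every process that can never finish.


SAFE. One safe sequence: task-8, task-6, task-3, task-7.
Key observation: at task-8 the run first touches a limit — (0, 0, 1, 3) against (1, 0, 2, 3), exact on a resource it actually requests.
Walking it through:
  pool = (1, 0, 2, 3)
  task-8 needs (0, 0, 1, 3) <= (1, 0, 2, 3) -> finishes; pool += (1, 2, 0, 1) = (2, 2, 2, 4)
  task-6 needs (1, 0, 0, 4) <= (2, 2, 2, 4) -> finishes; pool += (0, 0, 2, 1) = (2, 2, 4, 5)
  task-3 needs (1, 0, 3, 4) <= (2, 2, 4, 5) -> finishes; pool += (0, 1, 0, 1) = (2, 3, 4, 6)
  task-7 needs (0, 1, 1, 1) <= (2, 3, 4, 6) -> finishes; pool += (1, 1, 1, 2) = (3, 4, 5, 8)


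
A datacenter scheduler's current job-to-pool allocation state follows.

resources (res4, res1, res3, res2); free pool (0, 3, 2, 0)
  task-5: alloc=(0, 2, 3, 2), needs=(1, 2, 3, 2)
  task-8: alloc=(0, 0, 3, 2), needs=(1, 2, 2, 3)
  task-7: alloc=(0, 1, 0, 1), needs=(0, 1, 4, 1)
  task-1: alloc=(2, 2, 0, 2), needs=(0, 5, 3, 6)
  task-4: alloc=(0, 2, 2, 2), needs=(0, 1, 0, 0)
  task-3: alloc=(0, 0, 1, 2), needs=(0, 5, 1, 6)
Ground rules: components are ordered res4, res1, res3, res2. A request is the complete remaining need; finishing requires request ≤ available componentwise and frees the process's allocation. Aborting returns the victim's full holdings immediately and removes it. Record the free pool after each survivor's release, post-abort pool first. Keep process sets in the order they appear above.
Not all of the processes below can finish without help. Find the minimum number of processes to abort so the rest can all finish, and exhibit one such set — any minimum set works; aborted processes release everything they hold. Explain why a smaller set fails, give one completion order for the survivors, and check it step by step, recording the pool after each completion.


The answer: abort task-1.
Key observation: before aborting task-1, task-5 was permanently blocked — no order could ever run it; afterwards it completes at step 2.
No smaller set exists: with zero aborts the deadlock remains.
Survivors finish in the order: task-4, task-5, task-7, task-8, task-3. Check, step by step (pool after the aborts first):
  pool = (2, 5, 2, 2)
  task-4: need (0, 1, 0, 0) fits (2, 5, 2, 2); releases (0, 2, 2, 2), pool now (2, 7, 4, 4)
  task-5: need (1, 2, 3, 2) fits (2, 7, 4, 4); releases (0, 2, 3, 2), pool now (2, 9, 7, 6)
  task-7: need (0, 1, 4, 1) fits (2, 9, 7, 6); releases (0, 1, 0, 1), pool now (2, 10, 7, 7)
  task-8: need (1, 2, 2, 3) fits (2, 10, 7, 7); releases (0, 0, 3, 2), pool now (2, 10, 10, 9)
  task-3: need (0, 5, 1, 6) fits (2, 10, 10, 9); releases (0, 0, 1, 2), pool now (2, 10, 11, 11)


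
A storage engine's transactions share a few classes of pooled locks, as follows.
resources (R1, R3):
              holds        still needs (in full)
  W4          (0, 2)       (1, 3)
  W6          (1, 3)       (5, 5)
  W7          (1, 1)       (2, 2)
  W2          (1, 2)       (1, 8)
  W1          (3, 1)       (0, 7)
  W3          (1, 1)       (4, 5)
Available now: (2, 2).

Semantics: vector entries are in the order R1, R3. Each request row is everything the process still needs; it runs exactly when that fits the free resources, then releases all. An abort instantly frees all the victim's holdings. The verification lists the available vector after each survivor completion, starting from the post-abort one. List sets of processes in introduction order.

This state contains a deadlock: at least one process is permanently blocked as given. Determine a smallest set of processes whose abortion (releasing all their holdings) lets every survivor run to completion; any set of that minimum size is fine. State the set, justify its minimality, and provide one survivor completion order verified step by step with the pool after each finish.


Minimum abort set: W1.
Key observation: W3 was stuck for good until W1 gave back (3, 1); in the order shown it finishes at step 2.
No smaller set exists: with zero aborts the deadlock remains.
Survivors finish in the order: W4, W3, W6, W2, W7. Verifying each step (pool after the aborts first):
  pool = (5, 3)
  run W4 (needs (1, 3), free (5, 3)); after release of (0, 2) the pool is (5, 5)
  run W3 (needs (4, 5), free (5, 5)); after release of (1, 1) the pool is (6, 6)
  run W6 (needs (5, 5), free (6, 6)); after release of (1, 3) the pool is (7, 9)
  run W2 (needs (1, 8), free (7, 9)); after release of (1, 2) the pool is (8, 11)
  run W7 (needs (2, 2), free (8, 11)); after release of (1, 1) the pool is (9, 12)


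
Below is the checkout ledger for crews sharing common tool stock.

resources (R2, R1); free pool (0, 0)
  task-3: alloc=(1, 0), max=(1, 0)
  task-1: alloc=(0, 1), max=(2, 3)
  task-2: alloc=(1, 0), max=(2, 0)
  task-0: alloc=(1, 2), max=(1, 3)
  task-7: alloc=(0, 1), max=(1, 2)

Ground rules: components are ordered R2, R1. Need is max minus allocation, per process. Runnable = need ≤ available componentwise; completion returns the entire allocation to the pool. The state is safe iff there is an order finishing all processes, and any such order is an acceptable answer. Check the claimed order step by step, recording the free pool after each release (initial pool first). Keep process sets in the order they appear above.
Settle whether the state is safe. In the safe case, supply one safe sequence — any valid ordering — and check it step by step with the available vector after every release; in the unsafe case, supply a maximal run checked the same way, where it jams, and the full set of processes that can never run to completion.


UNSAFE.
Key observation: the wall is R1: completing task-3, task-2 brings the pool only to (2, 0), and all the rest need more.
A maximal execution: task-3, task-2 — then nothing else fits. Step-by-step check:
  pool = (0, 0)
  task-3: need (0, 0) fits (0, 0); releases (1, 0), pool now (1, 0)
  task-2: need (1, 0) fits (1, 0); releases (1, 0), pool now (2, 0)
  task-1 still needs (2, 2) but only (2, 0) is free — short on R1
  task-0 still needs (0, 1) but only (2, 0) is free — short on R1
  task-7 still needs (1, 1) but only (2, 0) is free — short on R1
Never able to finish: task-1, task-0 and task-7.


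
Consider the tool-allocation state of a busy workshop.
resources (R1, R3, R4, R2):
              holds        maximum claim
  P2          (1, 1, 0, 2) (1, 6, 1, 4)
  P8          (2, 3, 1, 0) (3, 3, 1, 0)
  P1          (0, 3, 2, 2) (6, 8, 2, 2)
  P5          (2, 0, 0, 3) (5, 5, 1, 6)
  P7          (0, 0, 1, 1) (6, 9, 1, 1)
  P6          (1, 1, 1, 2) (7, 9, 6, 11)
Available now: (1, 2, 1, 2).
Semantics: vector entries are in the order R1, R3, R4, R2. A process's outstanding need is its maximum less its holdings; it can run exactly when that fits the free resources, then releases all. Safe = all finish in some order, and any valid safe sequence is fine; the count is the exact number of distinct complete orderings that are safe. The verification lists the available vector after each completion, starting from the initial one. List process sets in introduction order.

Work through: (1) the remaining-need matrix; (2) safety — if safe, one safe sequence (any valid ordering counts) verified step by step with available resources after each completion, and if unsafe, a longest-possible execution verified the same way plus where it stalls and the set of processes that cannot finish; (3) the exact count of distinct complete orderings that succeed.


(1) Outstanding need per process (order R1, R3, R4, R2):
  P2: (0, 5, 1, 2)
  P8: (1, 0, 0, 0)
  P1: (6, 5, 0, 0)
  P5: (3, 5, 1, 3)
  P7: (6, 9, 0, 0)
  P6: (6, 8, 5, 9)
(2) SAFE. One safe sequence: P8, P2, P5, P1, P7, P6.
Key observation: P8 is the earliest step where a requested resource binds exactly: need (1, 0, 0, 0), pool (1, 2, 1, 2) at its turn.
Verifying each step:
  pool = (1, 2, 1, 2)
  P8 needs (1, 0, 0, 0) <= (1, 2, 1, 2) -> finishes; pool += (2, 3, 1, 0) = (3, 5, 2, 2)
  P2 needs (0, 5, 1, 2) <= (3, 5, 2, 2) -> finishes; pool += (1, 1, 0, 2) = (4, 6, 2, 4)
  P5 needs (3, 5, 1, 3) <= (4, 6, 2, 4) -> finishes; pool += (2, 0, 0, 3) = (6, 6, 2, 7)
  P1 needs (6, 5, 0, 0) <= (6, 6, 2, 7) -> finishes; pool += (0, 3, 2, 2) = (6, 9, 4, 9)
  P7 needs (6, 9, 0, 0) <= (6, 9, 4, 9) -> finishes; pool += (0, 0, 1, 1) = (6, 9, 5, 10)
  P6 needs (6, 8, 5, 9) <= (6, 9, 5, 10) -> finishes; pool += (1, 1, 1, 2) = (7, 10, 6, 12)
(3) Precisely 1 of the possible complete orderings is a safe sequence.


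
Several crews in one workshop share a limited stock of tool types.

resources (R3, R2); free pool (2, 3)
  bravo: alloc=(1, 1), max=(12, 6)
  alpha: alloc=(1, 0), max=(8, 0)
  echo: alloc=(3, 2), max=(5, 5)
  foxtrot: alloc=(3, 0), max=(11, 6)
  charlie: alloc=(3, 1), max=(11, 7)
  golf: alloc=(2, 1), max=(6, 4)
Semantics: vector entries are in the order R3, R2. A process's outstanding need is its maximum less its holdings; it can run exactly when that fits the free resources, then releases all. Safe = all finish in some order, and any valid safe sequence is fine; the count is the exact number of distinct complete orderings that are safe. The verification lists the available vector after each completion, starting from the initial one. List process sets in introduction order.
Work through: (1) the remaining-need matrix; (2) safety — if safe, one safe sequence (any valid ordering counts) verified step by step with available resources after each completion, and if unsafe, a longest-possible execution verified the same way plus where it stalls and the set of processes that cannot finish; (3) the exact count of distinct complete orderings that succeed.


(1) Outstanding need per process (order R3, R2):
  bravo: (11, 5)
  alpha: (7, 0)
  echo: (2, 3)
  foxtrot: (8, 6)
  charlie: (8, 6)
  golf: (4, 3)
(2) SAFE, for example via the order echo, golf, alpha, foxtrot, bravo, charlie.
Key observation: the order's first zero-slack moment is echo ((2, 3) needed, (2, 3) free — a requested resource with nothing to spare).
Verifying each step:
  pool = (2, 3)
  echo needs (2, 3) <= (2, 3) -> finishes; pool += (3, 2) = (5, 5)
  golf needs (4, 3) <= (5, 5) -> finishes; pool += (2, 1) = (7, 6)
  alpha needs (7, 0) <= (7, 6) -> finishes; pool += (1, 0) = (8, 6)
  foxtrot needs (8, 6) <= (8, 6) -> finishes; pool += (3, 0) = (11, 6)
  bravo needs (11, 5) <= (11, 6) -> finishes; pool += (1, 1) = (12, 7)
  charlie needs (8, 6) <= (12, 7) -> finishes; pool += (3, 1) = (15, 8)
(3) Exactly 4 of the possible complete orderings are safe sequences.


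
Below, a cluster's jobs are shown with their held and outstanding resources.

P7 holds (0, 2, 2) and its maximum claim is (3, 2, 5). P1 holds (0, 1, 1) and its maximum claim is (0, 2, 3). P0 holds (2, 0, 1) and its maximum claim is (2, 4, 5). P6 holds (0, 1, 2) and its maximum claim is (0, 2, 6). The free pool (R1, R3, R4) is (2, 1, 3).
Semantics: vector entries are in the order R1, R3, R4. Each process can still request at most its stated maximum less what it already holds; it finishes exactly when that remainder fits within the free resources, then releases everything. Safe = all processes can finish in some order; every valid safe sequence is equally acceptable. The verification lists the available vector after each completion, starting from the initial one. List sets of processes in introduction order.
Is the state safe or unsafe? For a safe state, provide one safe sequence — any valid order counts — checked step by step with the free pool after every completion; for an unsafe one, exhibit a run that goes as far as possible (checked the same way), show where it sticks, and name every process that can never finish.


UNSAFE — no complete ordering exists.
Key observation: after P1, P6 the pool peaks at (2, 3, 6), and each blocked process is short somewhere: P7 on R1; P0 on R3.
The run P1, P6 cannot be extended any further. Walking it through:
  pool = (2, 1, 3)
  run P1 (needs (0, 1, 2), free (2, 1, 3)); after release of (0, 1, 1) the pool is (2, 2, 4)
  run P6 (needs (0, 1, 4), free (2, 2, 4)); after release of (0, 1, 2) the pool is (2, 3, 6)
  blocked: P7 wants (3, 0, 3), pool (2, 3, 6) — not enough R1
  blocked: P0 wants (0, 4, 4), pool (2, 3, 6) — not enough R3
Processes that can never finish: P7 and P0.


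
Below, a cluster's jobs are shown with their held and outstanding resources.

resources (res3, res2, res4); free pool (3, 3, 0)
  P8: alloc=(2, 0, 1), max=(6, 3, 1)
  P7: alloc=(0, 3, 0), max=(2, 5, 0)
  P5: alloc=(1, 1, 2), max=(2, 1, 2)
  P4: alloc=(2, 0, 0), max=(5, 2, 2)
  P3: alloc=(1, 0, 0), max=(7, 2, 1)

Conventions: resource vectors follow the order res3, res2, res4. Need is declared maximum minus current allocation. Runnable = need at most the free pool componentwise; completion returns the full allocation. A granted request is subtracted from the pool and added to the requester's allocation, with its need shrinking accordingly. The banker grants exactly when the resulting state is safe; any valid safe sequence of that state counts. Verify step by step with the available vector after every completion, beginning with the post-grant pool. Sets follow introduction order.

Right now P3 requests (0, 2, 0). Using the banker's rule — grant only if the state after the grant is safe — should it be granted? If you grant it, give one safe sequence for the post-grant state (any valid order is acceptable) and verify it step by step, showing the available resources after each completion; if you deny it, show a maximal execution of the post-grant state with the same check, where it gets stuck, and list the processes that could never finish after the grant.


GRANT: granting preserves safety; a valid post-grant sequence is P5, P7, P8, P4, P3.
Key observation: after the grant the pool drops to (3, 1, 0), which still lets P5 finish first and unwind the rest.
Verifying the post-grant state step by step:
  pool = (3, 1, 0)
  P5: need (1, 0, 0) fits (3, 1, 0); releases (1, 1, 2), pool now (4, 2, 2)
  P7: need (2, 2, 0) fits (4, 2, 2); releases (0, 3, 0), pool now (4, 5, 2)
  P8: need (4, 3, 0) fits (4, 5, 2); releases (2, 0, 1), pool now (6, 5, 3)
  P4: need (3, 2, 2) fits (6, 5, 3); releases (2, 0, 0), pool now (8, 5, 3)
  P3: need (6, 0, 1) fits (8, 5, 3); releases (1, 2, 0), pool now (9, 7, 3)


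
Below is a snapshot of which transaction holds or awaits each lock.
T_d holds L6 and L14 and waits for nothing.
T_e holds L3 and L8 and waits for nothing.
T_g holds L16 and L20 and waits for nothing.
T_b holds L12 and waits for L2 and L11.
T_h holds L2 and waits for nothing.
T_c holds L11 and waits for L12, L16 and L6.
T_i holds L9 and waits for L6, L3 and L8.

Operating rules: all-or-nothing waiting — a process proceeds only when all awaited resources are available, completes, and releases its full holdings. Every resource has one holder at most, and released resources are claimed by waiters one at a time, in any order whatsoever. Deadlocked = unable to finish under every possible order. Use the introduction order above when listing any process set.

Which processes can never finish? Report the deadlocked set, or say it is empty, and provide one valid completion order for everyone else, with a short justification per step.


Deadlocked set: T_b and T_c.
Key observation: along T_b -> T_c -> T_b, each member waits on what the next one holds — a deadlock; no other process is dragged down with it.
One completion order for the rest: T_h, T_d, T_e, T_g, T_i.
Step-by-step check:
  run T_h (it waits on nothing); releases L2
  run T_d (it waits on nothing); releases L6 and L14
  run T_e (it waits on nothing); releases L3 and L8
  run T_g (it waits on nothing); releases L16 and L20
  T_i waits on L6, L3 and L8 — all released -> runs and releases L9


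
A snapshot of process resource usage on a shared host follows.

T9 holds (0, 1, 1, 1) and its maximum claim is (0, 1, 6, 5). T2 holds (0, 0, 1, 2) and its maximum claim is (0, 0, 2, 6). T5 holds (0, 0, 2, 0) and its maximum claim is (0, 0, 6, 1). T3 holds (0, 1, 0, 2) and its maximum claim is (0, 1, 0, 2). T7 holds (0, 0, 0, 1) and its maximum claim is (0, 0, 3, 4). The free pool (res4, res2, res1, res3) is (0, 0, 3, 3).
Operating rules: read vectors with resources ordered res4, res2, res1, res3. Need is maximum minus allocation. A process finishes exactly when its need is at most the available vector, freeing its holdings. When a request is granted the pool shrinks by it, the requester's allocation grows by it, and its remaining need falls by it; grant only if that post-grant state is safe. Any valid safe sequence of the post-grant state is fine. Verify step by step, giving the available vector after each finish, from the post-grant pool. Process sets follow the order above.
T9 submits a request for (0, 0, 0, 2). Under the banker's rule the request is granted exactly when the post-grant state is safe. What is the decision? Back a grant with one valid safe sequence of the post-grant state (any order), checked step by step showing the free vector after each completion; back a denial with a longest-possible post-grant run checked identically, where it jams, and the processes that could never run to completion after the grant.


GRANT: granting preserves safety; a valid post-grant sequence is T3, T7, T2, T5, T9.
Key observation: the grant leaves (0, 0, 3, 1) free — enough for T3, whose release restarts the cascade.
Step-by-step check of the post-grant state:
  pool = (0, 0, 3, 1)
  T3: need (0, 0, 0, 0) fits (0, 0, 3, 1); releases (0, 1, 0, 2), pool now (0, 1, 3, 3)
  T7: need (0, 0, 3, 3) fits (0, 1, 3, 3); releases (0, 0, 0, 1), pool now (0, 1, 3, 4)
  T2: need (0, 0, 1, 4) fits (0, 1, 3, 4); releases (0, 0, 1, 2), pool now (0, 1, 4, 6)
  T5: need (0, 0, 4, 1) fits (0, 1, 4, 6); releases (0, 0, 2, 0), pool now (0, 1, 6, 6)
  T9: need (0, 0, 5, 2) fits (0, 1, 6, 6); releases (0, 1, 1, 3), pool now (0, 2, 7, 9)


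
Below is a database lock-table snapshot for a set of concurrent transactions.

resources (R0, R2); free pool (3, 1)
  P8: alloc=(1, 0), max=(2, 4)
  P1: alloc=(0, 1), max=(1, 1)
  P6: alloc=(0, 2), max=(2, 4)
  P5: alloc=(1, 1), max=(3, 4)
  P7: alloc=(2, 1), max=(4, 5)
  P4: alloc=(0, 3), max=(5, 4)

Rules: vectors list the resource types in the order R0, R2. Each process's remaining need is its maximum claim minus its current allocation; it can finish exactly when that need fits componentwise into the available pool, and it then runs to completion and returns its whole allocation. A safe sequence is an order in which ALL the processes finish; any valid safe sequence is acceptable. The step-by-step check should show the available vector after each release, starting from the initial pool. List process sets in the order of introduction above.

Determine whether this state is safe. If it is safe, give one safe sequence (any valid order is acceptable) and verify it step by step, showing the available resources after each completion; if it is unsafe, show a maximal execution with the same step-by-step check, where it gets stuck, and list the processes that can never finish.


The state is SAFE; one workable sequence: P1, P6, P5, P8, P4, P7.
Key observation: P6 marks the first exact bind of the order: its need (2, 2) fits the free (3, 2) with zero slack on a requested resource.
Walking it through:
  pool = (3, 1)
  P1 needs (1, 0) <= (3, 1) -> finishes; pool += (0, 1) = (3, 2)
  P6 needs (2, 2) <= (3, 2) -> finishes; pool += (0, 2) = (3, 4)
  P5 needs (2, 3) <= (3, 4) -> finishes; pool += (1, 1) = (4, 5)
  P8 needs (1, 4) <= (4, 5) -> finishes; pool += (1, 0) = (5, 5)
  P4 needs (5, 1) <= (5, 5) -> finishes; pool += (0, 3) = (5, 8)
  P7 needs (2, 4) <= (5, 8) -> finishes; pool += (2, 1) = (7, 9)


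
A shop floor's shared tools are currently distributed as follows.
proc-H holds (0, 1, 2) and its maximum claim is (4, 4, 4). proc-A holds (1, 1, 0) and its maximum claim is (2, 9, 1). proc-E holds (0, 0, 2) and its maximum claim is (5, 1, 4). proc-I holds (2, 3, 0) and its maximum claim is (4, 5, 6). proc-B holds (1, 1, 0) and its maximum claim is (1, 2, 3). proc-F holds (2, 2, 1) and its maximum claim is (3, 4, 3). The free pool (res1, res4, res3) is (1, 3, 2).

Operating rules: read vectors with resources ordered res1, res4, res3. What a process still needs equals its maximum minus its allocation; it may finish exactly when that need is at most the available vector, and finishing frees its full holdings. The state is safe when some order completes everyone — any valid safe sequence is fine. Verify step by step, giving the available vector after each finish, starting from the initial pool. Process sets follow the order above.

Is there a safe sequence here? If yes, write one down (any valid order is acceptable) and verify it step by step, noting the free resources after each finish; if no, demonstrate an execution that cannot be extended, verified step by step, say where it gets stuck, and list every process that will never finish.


The state is UNSAFE.
Key observation: after proc-F, proc-B, proc-H the pool peaks at (4, 7, 5), and each blocked process is short somewhere: proc-A on res4; proc-E on res1; proc-I on res3.
The run proc-F, proc-B, proc-H cannot be extended any further. Verifying each step:
  pool = (1, 3, 2)
  proc-F needs (1, 2, 2) <= (1, 3, 2) -> finishes; pool += (2, 2, 1) = (3, 5, 3)
  proc-B needs (0, 1, 3) <= (3, 5, 3) -> finishes; pool += (1, 1, 0) = (4, 6, 3)
  proc-H needs (4, 3, 2) <= (4, 6, 3) -> finishes; pool += (0, 1, 2) = (4, 7, 5)
  proc-A still needs (1, 8, 1) but only (4, 7, 5) is free — short on res4
  proc-E still needs (5, 1, 2) but only (4, 7, 5) is free — short on res1
  proc-I still needs (2, 2, 6) but only (4, 7, 5) is free — short on res3
Never able to finish: proc-A, proc-E and proc-I.


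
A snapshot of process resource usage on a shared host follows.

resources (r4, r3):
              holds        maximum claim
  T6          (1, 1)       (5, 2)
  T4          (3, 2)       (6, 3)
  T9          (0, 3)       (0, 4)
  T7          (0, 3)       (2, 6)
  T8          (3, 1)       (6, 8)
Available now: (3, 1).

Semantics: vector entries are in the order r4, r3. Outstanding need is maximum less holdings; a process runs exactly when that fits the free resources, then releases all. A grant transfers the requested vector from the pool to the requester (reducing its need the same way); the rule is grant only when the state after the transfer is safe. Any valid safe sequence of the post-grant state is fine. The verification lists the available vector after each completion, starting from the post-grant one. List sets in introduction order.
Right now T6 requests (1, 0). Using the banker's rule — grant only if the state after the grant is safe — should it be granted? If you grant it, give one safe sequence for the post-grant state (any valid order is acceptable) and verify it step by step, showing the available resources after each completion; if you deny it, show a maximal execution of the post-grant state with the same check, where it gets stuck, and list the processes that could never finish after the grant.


DENY. Granting would leave the state unsafe.
Key observation: the wall is r4: completing T9, T7 brings the pool only to (2, 7), and all the rest need more.
After a pretend grant, a maximal execution: T9, T7 — then nothing else fits. Walking it through:
  pool = (2, 1)
  run T9 (needs (0, 1), free (2, 1)); after release of (0, 3) the pool is (2, 4)
  run T7 (needs (2, 3), free (2, 4)); after release of (0, 3) the pool is (2, 7)
  T6 still needs (3, 1) but only (2, 7) is free — short on r4
  T4 still needs (3, 1) but only (2, 7) is free — short on r4
  T8 still needs (3, 7) but only (2, 7) is free — short on r4
Processes that could never finish after the grant: T6, T4 and T8.
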